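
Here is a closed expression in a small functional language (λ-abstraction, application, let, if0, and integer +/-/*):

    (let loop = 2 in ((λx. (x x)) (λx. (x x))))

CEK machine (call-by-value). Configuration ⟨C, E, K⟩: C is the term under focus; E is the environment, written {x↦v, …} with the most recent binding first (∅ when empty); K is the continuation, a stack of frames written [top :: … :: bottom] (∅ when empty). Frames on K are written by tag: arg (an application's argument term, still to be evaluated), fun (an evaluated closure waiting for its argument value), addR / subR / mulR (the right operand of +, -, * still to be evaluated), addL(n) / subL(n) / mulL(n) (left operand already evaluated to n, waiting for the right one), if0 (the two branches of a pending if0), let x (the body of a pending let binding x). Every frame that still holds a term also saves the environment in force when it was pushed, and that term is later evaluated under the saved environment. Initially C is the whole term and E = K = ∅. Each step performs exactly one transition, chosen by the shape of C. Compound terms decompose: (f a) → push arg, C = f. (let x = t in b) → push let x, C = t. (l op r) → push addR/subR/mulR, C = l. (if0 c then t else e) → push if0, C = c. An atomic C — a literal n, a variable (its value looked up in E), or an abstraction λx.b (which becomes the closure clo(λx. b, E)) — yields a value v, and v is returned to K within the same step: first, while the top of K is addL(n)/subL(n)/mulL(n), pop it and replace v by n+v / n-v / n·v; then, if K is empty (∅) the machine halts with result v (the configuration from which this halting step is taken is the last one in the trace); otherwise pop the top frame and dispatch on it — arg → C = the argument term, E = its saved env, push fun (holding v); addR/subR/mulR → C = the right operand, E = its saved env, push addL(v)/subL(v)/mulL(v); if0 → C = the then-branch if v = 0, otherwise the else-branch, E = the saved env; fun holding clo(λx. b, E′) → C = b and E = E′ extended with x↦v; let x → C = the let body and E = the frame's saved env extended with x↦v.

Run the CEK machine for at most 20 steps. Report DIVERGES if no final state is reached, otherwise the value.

0. <C=(let loop = 2 in ((λx. (x x)) (λx. (x x)))), E=∅, K=∅>
1. <C=2, E=∅, K=[let loop]>
2. <C=((λx. (x x)) (λx. (x x))), E={loop↦2}, K=∅>
3. <C=(λx. (x x)), E={loop↦2}, K=[arg]>
4. <C=(λx. (x x)), E={loop↦2}, K=[fun]>
5. <C=(x x), E={x↦clo(λx. (x x), {loop↦2}), loop↦2}, K=∅>
6. <C=x, E={x↦clo(λx. (x x), {loop↦2}), loop↦2}, K=[arg]>
7. <C=x, E={x↦clo(λx. (x x), {loop↦2}), loop↦2}, K=[fun]>
… configuration repeats with period 3 (steps 5–7 recur indefinitely) …

Answer: DIVERGES (no final state within 20 steps)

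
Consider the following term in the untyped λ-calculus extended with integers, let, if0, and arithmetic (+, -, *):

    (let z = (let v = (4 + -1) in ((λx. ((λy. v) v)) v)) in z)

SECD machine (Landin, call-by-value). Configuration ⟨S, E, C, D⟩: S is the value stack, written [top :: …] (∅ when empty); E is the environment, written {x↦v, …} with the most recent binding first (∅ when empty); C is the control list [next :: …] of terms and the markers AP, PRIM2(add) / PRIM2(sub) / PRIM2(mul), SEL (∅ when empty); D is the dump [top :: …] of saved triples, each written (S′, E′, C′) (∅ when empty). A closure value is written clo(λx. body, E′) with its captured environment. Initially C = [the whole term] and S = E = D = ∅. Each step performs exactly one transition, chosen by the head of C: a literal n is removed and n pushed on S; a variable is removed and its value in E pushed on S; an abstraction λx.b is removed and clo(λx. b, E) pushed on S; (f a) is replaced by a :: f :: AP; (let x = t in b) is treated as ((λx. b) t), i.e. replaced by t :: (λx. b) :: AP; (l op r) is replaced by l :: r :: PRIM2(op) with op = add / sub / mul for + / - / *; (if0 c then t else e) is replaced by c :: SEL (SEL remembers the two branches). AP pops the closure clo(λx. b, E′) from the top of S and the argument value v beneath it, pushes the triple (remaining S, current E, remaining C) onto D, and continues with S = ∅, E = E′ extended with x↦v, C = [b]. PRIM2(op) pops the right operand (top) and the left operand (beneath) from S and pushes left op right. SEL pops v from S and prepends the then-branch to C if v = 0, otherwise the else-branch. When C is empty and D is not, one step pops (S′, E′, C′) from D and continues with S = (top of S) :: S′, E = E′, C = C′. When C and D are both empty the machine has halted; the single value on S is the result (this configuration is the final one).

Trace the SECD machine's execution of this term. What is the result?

Answer: 3

Execution trace:
t=0: ⟨S=∅; E=∅; C=[(let z = (let v = (4 + -1) in ((λx. ((λy. v) v)) v)) in z)]; D=∅⟩
t=1: ⟨S=∅; E=∅; C=[(let v = (4 + -1) in ((λx. ((λy. v) v)) v)) :: (λz. z) :: AP]; D=∅⟩
t=2: ⟨S=∅; E=∅; C=[(4 + -1) :: (λv. ((λx. ((λy. v) v)) v)) :: AP :: (λz. z) :: AP]; D=∅⟩
t=3: ⟨S=∅; E=∅; C=[4 :: -1 :: PRIM2(add) :: (λv. ((λx. ((λy. v) v)) v)) :: AP :: (λz. z) :: AP]; D=∅⟩
t=4: ⟨S=[4]; E=∅; C=[-1 :: PRIM2(add) :: (λv. ((λx. ((λy. v) v)) v)) :: AP :: (λz. z) :: AP]; D=∅⟩
t=5: ⟨S=[-1 :: 4]; E=∅; C=[PRIM2(add) :: (λv. ((λx. ((λy. v) v)) v)) :: AP :: (λz. z) :: AP]; D=∅⟩
t=6: ⟨S=[3]; E=∅; C=[(λv. ((λx. ((λy. v) v)) v)) :: AP :: (λz. z) :: AP]; D=∅⟩
t=7: ⟨S=[clo(λv. ((λx. ((λy. v) v)) v), ∅) :: 3]; E=∅; C=[AP :: (λz. z) :: AP]; D=∅⟩
t=8: ⟨S=∅; E={v↦3}; C=[((λx. ((λy. v) v)) v)]; D=[(∅, ∅, [(λz. z) :: AP])]⟩
t=9: ⟨S=∅; E={v↦3}; C=[v :: (λx. ((λy. v) v)) :: AP]; D=[(∅, ∅, [(λz. z) :: AP])]⟩
t=10: ⟨S=[3]; E={v↦3}; C=[(λx. ((λy. v) v)) :: AP]; D=[(∅, ∅, [(λz. z) :: AP])]⟩
t=11: ⟨S=[clo(λx. ((λy. v) v), {v↦3}) :: 3]; E={v↦3}; C=[AP]; D=[(∅, ∅, [(λz. z) :: AP])]⟩
t=12: ⟨S=∅; E={x↦3, v↦3}; C=[((λy. v) v)]; D=[(∅, {v↦3}, ∅) :: (∅, ∅, [(λz. z) :: AP])]⟩
t=13: ⟨S=∅; E={x↦3, v↦3}; C=[v :: (λy. v) :: AP]; D=[(∅, {v↦3}, ∅) :: (∅, ∅, [(λz. z) :: AP])]⟩
t=14: ⟨S=[3]; E={x↦3, v↦3}; C=[(λy. v) :: AP]; D=[(∅, {v↦3}, ∅) :: (∅, ∅, [(λz. z) :: AP])]⟩
t=15: ⟨S=[clo(λy. v, {x↦3, v↦3}) :: 3]; E={x↦3, v↦3}; C=[AP]; D=[(∅, {v↦3}, ∅) :: (∅, ∅, [(λz. z) :: AP])]⟩
t=16: ⟨S=∅; E={y↦3, x↦3, v↦3}; C=[v]; D=[(∅, {x↦3, v↦3}, ∅) :: (∅, {v↦3}, ∅) :: (∅, ∅, [(λz. z) :: AP])]⟩
t=17: ⟨S=[3]; E={y↦3, x↦3, v↦3}; C=∅; D=[(∅, {x↦3, v↦3}, ∅) :: (∅, {v↦3}, ∅) :: (∅, ∅, [(λz. z) :: AP])]⟩
t=18: ⟨S=[3]; E={x↦3, v↦3}; C=∅; D=[(∅, {v↦3}, ∅) :: (∅, ∅, [(λz. z) :: AP])]⟩
t=19: ⟨S=[3]; E={v↦3}; C=∅; D=[(∅, ∅, [(λz. z) :: AP])]⟩
t=20: ⟨S=[3]; E=∅; C=[(λz. z) :: AP]; D=∅⟩
t=21: ⟨S=[clo(λz. z, ∅) :: 3]; E=∅; C=[AP]; D=∅⟩
t=22: ⟨S=∅; E={z↦3}; C=[z]; D=[(∅, ∅, ∅)]⟩
t=23: ⟨S=[3]; E={z↦3}; C=∅; D=[(∅, ∅, ∅)]⟩
t=24: ⟨S=[3]; E=∅; C=∅; D=∅⟩
→ final value 3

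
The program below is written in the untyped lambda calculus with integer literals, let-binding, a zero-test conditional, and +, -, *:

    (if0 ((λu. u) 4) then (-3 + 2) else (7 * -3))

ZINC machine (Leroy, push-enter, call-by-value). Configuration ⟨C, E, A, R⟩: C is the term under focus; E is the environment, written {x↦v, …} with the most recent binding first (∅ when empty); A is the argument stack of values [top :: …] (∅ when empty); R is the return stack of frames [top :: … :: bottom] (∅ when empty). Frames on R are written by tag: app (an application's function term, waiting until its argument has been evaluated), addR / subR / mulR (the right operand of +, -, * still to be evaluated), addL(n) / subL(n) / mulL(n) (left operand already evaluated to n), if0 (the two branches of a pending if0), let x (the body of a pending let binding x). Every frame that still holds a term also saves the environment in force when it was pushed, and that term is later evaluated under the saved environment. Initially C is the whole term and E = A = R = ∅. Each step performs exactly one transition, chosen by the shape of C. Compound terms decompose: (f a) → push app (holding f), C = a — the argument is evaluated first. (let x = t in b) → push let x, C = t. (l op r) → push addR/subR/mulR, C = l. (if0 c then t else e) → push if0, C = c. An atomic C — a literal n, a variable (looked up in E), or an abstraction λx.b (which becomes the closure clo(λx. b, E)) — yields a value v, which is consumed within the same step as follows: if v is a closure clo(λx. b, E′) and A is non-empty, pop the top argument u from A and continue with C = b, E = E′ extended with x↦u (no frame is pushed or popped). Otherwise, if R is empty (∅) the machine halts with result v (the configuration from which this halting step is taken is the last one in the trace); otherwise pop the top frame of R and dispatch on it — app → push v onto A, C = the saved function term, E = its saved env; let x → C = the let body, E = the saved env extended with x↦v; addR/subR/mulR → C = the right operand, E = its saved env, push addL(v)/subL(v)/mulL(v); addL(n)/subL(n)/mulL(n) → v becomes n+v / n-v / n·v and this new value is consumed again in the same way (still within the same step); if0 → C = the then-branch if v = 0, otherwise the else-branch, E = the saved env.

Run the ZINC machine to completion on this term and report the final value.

Answer: -21

Execution trace:
[0] [C=(if0 ((λu. u) 4) then (-3 + 2) else (7 * -3)) | E=∅ | A=∅ | R=∅]
[1] [C=((λu. u) 4) | E=∅ | A=∅ | R=[if0]]
[2] [C=4 | E=∅ | A=∅ | R=[app :: if0]]
[3] [C=(λu. u) | E=∅ | A=[4] | R=[if0]]
[4] [C=u | E={u↦4} | A=∅ | R=[if0]]
[5] [C=(7 * -3) | E=∅ | A=∅ | R=∅]
[6] [C=7 | E=∅ | A=∅ | R=[mulR]]
[7] [C=-3 | E=∅ | A=∅ | R=[mulL(7)]]
→ final value -21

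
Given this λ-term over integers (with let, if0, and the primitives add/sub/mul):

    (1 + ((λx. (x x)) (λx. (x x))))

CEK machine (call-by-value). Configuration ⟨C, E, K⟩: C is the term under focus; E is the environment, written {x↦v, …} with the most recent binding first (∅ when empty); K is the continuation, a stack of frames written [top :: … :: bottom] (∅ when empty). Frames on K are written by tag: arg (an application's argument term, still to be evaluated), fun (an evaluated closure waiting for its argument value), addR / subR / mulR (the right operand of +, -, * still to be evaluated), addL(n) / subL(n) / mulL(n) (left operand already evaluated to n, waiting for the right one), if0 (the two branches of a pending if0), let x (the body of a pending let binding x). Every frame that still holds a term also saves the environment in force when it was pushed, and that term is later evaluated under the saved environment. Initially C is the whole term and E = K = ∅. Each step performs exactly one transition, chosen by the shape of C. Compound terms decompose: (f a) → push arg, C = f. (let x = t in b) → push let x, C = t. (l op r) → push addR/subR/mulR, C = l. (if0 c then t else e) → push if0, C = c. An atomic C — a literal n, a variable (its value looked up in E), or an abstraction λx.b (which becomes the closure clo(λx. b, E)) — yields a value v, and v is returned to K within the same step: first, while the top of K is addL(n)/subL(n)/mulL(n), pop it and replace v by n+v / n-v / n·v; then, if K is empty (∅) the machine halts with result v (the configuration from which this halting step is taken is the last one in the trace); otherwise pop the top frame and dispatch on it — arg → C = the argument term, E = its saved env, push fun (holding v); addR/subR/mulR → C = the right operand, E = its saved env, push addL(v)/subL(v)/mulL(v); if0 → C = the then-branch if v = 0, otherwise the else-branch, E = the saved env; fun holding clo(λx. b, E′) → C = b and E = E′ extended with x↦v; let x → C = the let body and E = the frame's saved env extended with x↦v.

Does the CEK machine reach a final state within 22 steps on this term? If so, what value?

step 0: [C=(1 + ((λx. (x x)) (λx. (x x)))) | E=∅ | K=∅]
step 1: [C=1 | E=∅ | K=[addR]]
step 2: [C=((λx. (x x)) (λx. (x x))) | E=∅ | K=[addL(1)]]
step 3: [C=(λx. (x x)) | E=∅ | K=[arg :: addL(1)]]
step 4: [C=(λx. (x x)) | E=∅ | K=[fun :: addL(1)]]
step 5: [C=(x x) | E={x↦clo(λx. (x x), ∅)} | K=[addL(1)]]
step 6: [C=x | E={x↦clo(λx. (x x), ∅)} | K=[arg :: addL(1)]]
step 7: [C=x | E={x↦clo(λx. (x x), ∅)} | K=[fun :: addL(1)]]
… configuration repeats with period 3 (steps 5–7 recur indefinitely) …

Answer: DIVERGES (no final state within 22 steps)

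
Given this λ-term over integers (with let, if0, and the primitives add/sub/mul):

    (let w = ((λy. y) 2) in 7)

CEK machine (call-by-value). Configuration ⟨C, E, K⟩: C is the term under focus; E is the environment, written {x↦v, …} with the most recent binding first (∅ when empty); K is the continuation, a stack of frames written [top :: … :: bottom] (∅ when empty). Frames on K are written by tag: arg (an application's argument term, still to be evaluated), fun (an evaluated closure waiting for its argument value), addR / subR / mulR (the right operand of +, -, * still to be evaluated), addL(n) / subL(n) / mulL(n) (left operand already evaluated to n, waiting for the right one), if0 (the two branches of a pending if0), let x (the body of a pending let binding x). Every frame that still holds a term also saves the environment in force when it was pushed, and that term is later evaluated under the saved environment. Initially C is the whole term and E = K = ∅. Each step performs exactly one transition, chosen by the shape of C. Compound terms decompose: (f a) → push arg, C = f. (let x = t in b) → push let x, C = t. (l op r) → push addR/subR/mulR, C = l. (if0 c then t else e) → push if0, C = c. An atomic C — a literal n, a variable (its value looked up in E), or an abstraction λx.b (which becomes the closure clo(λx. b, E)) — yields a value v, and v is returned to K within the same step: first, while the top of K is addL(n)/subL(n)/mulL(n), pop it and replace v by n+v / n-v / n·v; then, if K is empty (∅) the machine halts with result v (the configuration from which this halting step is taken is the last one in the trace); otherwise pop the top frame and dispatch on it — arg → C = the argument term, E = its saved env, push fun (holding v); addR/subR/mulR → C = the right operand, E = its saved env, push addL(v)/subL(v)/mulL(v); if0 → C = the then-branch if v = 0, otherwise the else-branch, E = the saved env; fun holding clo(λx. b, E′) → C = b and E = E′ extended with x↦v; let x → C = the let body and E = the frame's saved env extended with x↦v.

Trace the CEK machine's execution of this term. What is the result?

Answer: 7

Machine steps:
[0] [C=(let w = ((λy. y) 2) in 7) | E=∅ | K=∅]
[1] [C=((λy. y) 2) | E=∅ | K=[let w]]
[2] [C=(λy. y) | E=∅ | K=[arg :: let w]]
[3] [C=2 | E=∅ | K=[fun :: let w]]
[4] [C=y | E={y↦2} | K=[let w]]
[5] [C=7 | E={w↦2} | K=∅]
→ final value 7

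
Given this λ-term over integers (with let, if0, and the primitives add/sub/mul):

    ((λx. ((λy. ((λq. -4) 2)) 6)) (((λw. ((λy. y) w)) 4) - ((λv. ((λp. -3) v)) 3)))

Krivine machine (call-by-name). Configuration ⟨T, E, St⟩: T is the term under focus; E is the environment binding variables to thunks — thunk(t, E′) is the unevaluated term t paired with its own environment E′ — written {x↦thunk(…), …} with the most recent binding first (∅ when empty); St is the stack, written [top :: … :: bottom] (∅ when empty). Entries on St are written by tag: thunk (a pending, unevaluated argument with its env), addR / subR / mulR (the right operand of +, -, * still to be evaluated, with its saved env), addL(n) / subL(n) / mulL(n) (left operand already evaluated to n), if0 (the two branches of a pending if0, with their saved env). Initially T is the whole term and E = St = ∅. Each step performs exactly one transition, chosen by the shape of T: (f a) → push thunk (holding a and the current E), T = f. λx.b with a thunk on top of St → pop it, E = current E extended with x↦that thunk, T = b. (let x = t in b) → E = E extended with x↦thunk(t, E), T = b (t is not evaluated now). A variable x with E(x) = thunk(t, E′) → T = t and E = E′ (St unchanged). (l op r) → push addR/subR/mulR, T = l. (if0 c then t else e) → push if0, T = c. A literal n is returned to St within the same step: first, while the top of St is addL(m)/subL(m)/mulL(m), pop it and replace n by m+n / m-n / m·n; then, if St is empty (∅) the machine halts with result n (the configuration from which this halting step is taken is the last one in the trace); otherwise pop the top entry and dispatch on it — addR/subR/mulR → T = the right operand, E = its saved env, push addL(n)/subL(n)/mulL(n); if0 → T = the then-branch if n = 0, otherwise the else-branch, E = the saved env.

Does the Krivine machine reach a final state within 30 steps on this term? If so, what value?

Answer: -4

Derivation:
t=0: <T=((λx. ((λy. ((λq. -4) 2)) 6)) (((λw. ((λy. y) w)) 4) - ((λv. ((λp. -3) v)) 3))), E=∅, St=∅>
t=1: <T=(λx. ((λy. ((λq. -4) 2)) 6)), E=∅, St=[thunk]>
t=2: <T=((λy. ((λq. -4) 2)) 6), E={x↦thunk((((λw. ((λy. y) w)) 4) - ((λv. ((λp. -3) v)) 3)), ∅)}, St=∅>
t=3: <T=(λy. ((λq. -4) 2)), E={x↦thunk((((λw. ((λy. y) w)) 4) - ((λv. ((λp. -3) v)) 3)), ∅)}, St=[thunk]>
t=4: <T=((λq. -4) 2), E={y↦thunk(6, {x↦thunk((((λw. ((λy. y) w)) 4) - ((λv. ((λp. -3) v)) 3)), ∅)}), x↦thunk((((λw. ((λy. y) w)) 4) - ((λv. ((λp. -3) v)) 3)), ∅)}, St=∅>
t=5: <T=(λq. -4), E={y↦thunk(6, {x↦thunk((((λw. ((λy. y) w)) 4) - ((λv. ((λp. -3) v)) 3)), ∅)}), x↦thunk((((λw. ((λy. y) w)) 4) - ((λv. ((λp. -3) v)) 3)), ∅)}, St=[thunk]>
t=6: <T=-4, E={q↦thunk(2, {y↦thunk(6, {x↦thunk((((λw. ((λy. y) w)) 4) - ((λv. ((λp. -3) v)) 3)), ∅)}), x↦thunk((((λw. ((λy. y) w)) 4) - ((λv. ((λp. -3) v)) 3)), ∅)}), y↦thunk(6, {x↦thunk((((λw. ((λy. y) w)) 4) - ((λv. ((λp. -3) v)) 3)), ∅)}), x↦thunk((((λw. ((λy. y) w)) 4) - ((λv. ((λp. -3) v)) 3)), ∅)}, St=∅>
→ final value -4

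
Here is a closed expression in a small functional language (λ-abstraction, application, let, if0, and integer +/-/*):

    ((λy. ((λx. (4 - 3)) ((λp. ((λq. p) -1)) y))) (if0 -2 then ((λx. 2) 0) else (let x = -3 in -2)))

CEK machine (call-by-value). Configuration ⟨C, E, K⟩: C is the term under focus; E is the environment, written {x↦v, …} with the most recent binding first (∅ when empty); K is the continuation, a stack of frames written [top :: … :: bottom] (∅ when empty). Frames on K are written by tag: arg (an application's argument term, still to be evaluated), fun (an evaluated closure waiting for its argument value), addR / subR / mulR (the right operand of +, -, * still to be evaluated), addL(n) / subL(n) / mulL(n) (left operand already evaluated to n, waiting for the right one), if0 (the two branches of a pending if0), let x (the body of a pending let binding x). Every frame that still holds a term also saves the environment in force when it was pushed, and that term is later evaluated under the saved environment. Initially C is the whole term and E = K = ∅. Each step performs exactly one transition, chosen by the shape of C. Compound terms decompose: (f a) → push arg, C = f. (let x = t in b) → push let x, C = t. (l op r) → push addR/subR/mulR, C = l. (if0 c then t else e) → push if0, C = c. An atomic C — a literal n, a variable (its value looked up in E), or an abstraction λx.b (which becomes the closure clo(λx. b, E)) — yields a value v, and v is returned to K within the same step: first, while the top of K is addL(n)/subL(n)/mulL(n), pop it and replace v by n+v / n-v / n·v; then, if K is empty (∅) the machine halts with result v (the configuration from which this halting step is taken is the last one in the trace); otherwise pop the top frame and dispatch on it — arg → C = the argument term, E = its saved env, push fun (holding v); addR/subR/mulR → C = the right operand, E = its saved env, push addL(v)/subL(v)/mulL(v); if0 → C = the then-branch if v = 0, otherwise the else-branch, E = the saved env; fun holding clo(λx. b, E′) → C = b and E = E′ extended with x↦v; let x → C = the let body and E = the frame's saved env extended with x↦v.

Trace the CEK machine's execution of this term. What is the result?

step 0: <C=((λy. ((λx. (4 - 3)) ((λp. ((λq. p) -1)) y))) (if0 -2 then ((λx. 2) 0) else (let x = -3 in -2))), E=∅, K=∅>
step 1: <C=(λy. ((λx. (4 - 3)) ((λp. ((λq. p) -1)) y))), E=∅, K=[arg]>
step 2: <C=(if0 -2 then ((λx. 2) 0) else (let x = -3 in -2)), E=∅, K=[fun]>
step 3: <C=-2, E=∅, K=[if0 :: fun]>
step 4: <C=(let x = -3 in -2), E=∅, K=[fun]>
step 5: <C=-3, E=∅, K=[let x :: fun]>
step 6: <C=-2, E={x↦-3}, K=[fun]>
step 7: <C=((λx. (4 - 3)) ((λp. ((λq. p) -1)) y)), E={y↦-2}, K=∅>
step 8: <C=(λx. (4 - 3)), E={y↦-2}, K=[arg]>
step 9: <C=((λp. ((λq. p) -1)) y), E={y↦-2}, K=[fun]>
step 10: <C=(λp. ((λq. p) -1)), E={y↦-2}, K=[arg :: fun]>
step 11: <C=y, E={y↦-2}, K=[fun :: fun]>
step 12: <C=((λq. p) -1), E={p↦-2, y↦-2}, K=[fun]>
step 13: <C=(λq. p), E={p↦-2, y↦-2}, K=[arg :: fun]>
step 14: <C=-1, E={p↦-2, y↦-2}, K=[fun :: fun]>
step 15: <C=p, E={q↦-1, p↦-2, y↦-2}, K=[fun]>
step 16: <C=(4 - 3), E={x↦-2, y↦-2}, K=∅>
step 17: <C=4, E={x↦-2, y↦-2}, K=[subR]>
step 18: <C=3, E={x↦-2, y↦-2}, K=[subL(4)]>
→ final value 1

Answer: 1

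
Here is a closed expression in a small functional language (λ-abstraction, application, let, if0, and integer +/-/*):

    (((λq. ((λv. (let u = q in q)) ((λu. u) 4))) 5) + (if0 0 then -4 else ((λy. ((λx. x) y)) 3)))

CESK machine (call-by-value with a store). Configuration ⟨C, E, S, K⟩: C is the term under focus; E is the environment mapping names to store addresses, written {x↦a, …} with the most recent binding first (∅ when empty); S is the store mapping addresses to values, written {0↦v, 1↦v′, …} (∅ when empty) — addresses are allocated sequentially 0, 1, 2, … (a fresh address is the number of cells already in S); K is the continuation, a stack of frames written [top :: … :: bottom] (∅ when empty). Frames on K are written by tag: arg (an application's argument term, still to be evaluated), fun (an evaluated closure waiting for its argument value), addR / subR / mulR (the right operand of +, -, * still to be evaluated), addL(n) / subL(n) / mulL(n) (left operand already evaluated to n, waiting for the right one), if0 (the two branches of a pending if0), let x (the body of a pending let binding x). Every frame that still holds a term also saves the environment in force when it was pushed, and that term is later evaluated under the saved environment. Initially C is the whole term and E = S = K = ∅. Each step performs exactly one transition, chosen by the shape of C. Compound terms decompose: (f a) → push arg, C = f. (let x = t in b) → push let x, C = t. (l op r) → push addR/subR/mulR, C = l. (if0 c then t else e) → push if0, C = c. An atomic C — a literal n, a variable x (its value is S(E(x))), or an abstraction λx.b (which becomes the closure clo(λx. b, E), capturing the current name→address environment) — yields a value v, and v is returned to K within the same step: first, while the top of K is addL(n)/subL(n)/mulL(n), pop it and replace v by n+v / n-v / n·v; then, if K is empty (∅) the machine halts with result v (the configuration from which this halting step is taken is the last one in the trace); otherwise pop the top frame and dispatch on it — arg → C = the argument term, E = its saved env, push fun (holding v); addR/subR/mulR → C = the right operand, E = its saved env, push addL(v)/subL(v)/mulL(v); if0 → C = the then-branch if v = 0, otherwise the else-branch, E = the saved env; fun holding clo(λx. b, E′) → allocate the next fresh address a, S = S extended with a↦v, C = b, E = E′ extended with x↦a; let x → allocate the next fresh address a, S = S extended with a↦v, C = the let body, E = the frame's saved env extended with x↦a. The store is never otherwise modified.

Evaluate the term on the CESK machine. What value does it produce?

Answer: 1

Derivation:
[0] [C=(((λq. ((λv. (let u = q in q)) ((λu. u) 4))) 5) + (if0 0 then -4 else ((λy. ((λx. x) y)) 3))) | E=∅ | S=∅ | K=∅]
[1] [C=((λq. ((λv. (let u = q in q)) ((λu. u) 4))) 5) | E=∅ | S=∅ | K=[addR]]
[2] [C=(λq. ((λv. (let u = q in q)) ((λu. u) 4))) | E=∅ | S=∅ | K=[arg :: addR]]
[3] [C=5 | E=∅ | S=∅ | K=[fun :: addR]]
[4] [C=((λv. (let u = q in q)) ((λu. u) 4)) | E={q↦0} | S={0↦5} | K=[addR]]
[5] [C=(λv. (let u = q in q)) | E={q↦0} | S={0↦5} | K=[arg :: addR]]
[6] [C=((λu. u) 4) | E={q↦0} | S={0↦5} | K=[fun :: addR]]
[7] [C=(λu. u) | E={q↦0} | S={0↦5} | K=[arg :: fun :: addR]]
[8] [C=4 | E={q↦0} | S={0↦5} | K=[fun :: fun :: addR]]
[9] [C=u | E={u↦1, q↦0} | S={0↦5, 1↦4} | K=[fun :: addR]]
[10] [C=(let u = q in q) | E={v↦2, q↦0} | S={0↦5, 1↦4, 2↦4} | K=[addR]]
[11] [C=q | E={v↦2, q↦0} | S={0↦5, 1↦4, 2↦4} | K=[let u :: addR]]
[12] [C=q | E={u↦3, v↦2, q↦0} | S={0↦5, 1↦4, 2↦4, 3↦5} | K=[addR]]
[13] [C=(if0 0 then -4 else ((λy. ((λx. x) y)) 3)) | E=∅ | S={0↦5, 1↦4, 2↦4, 3↦5} | K=[addL(5)]]
[14] [C=0 | E=∅ | S={0↦5, 1↦4, 2↦4, 3↦5} | K=[if0 :: addL(5)]]
[15] [C=-4 | E=∅ | S={0↦5, 1↦4, 2↦4, 3↦5} | K=[addL(5)]]
→ final value 1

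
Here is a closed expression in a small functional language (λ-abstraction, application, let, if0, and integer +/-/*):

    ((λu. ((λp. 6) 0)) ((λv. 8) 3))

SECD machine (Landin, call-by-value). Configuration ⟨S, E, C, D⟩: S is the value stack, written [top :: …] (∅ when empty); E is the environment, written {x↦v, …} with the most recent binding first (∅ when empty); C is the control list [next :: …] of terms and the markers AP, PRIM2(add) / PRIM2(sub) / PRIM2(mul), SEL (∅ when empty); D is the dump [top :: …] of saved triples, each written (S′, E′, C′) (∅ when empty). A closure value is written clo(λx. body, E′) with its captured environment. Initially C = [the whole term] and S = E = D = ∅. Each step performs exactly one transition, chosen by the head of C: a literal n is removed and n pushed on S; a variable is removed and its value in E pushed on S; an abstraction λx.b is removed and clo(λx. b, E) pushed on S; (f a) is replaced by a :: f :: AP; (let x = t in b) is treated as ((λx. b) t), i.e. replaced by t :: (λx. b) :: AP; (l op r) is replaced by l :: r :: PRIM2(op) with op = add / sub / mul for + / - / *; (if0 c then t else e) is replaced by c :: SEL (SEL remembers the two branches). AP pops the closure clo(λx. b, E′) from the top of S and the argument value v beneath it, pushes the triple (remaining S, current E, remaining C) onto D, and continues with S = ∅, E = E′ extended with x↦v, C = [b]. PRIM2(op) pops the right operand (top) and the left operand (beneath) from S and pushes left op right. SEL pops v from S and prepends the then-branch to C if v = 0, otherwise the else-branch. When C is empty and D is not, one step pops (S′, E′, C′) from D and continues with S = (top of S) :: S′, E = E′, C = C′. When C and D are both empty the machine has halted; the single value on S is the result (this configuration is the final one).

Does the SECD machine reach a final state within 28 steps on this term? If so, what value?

Answer: 6

Execution trace:
step 0: ⟨S=∅; E=∅; C=[((λu. ((λp. 6) 0)) ((λv. 8) 3))]; D=∅⟩
step 1: ⟨S=∅; E=∅; C=[((λv. 8) 3) :: (λu. ((λp. 6) 0)) :: AP]; D=∅⟩
step 2: ⟨S=∅; E=∅; C=[3 :: (λv. 8) :: AP :: (λu. ((λp. 6) 0)) :: AP]; D=∅⟩
step 3: ⟨S=[3]; E=∅; C=[(λv. 8) :: AP :: (λu. ((λp. 6) 0)) :: AP]; D=∅⟩
step 4: ⟨S=[clo(λv. 8, ∅) :: 3]; E=∅; C=[AP :: (λu. ((λp. 6) 0)) :: AP]; D=∅⟩
step 5: ⟨S=∅; E={v↦3}; C=[8]; D=[(∅, ∅, [(λu. ((λp. 6) 0)) :: AP])]⟩
step 6: ⟨S=[8]; E={v↦3}; C=∅; D=[(∅, ∅, [(λu. ((λp. 6) 0)) :: AP])]⟩
step 7: ⟨S=[8]; E=∅; C=[(λu. ((λp. 6) 0)) :: AP]; D=∅⟩
step 8: ⟨S=[clo(λu. ((λp. 6) 0), ∅) :: 8]; E=∅; C=[AP]; D=∅⟩
step 9: ⟨S=∅; E={u↦8}; C=[((λp. 6) 0)]; D=[(∅, ∅, ∅)]⟩
step 10: ⟨S=∅; E={u↦8}; C=[0 :: (λp. 6) :: AP]; D=[(∅, ∅, ∅)]⟩
step 11: ⟨S=[0]; E={u↦8}; C=[(λp. 6) :: AP]; D=[(∅, ∅, ∅)]⟩
step 12: ⟨S=[clo(λp. 6, {u↦8}) :: 0]; E={u↦8}; C=[AP]; D=[(∅, ∅, ∅)]⟩
step 13: ⟨S=∅; E={p↦0, u↦8}; C=[6]; D=[(∅, {u↦8}, ∅) :: (∅, ∅, ∅)]⟩
step 14: ⟨S=[6]; E={p↦0, u↦8}; C=∅; D=[(∅, {u↦8}, ∅) :: (∅, ∅, ∅)]⟩
step 15: ⟨S=[6]; E={u↦8}; C=∅; D=[(∅, ∅, ∅)]⟩
step 16: ⟨S=[6]; E=∅; C=∅; D=∅⟩
→ final value 6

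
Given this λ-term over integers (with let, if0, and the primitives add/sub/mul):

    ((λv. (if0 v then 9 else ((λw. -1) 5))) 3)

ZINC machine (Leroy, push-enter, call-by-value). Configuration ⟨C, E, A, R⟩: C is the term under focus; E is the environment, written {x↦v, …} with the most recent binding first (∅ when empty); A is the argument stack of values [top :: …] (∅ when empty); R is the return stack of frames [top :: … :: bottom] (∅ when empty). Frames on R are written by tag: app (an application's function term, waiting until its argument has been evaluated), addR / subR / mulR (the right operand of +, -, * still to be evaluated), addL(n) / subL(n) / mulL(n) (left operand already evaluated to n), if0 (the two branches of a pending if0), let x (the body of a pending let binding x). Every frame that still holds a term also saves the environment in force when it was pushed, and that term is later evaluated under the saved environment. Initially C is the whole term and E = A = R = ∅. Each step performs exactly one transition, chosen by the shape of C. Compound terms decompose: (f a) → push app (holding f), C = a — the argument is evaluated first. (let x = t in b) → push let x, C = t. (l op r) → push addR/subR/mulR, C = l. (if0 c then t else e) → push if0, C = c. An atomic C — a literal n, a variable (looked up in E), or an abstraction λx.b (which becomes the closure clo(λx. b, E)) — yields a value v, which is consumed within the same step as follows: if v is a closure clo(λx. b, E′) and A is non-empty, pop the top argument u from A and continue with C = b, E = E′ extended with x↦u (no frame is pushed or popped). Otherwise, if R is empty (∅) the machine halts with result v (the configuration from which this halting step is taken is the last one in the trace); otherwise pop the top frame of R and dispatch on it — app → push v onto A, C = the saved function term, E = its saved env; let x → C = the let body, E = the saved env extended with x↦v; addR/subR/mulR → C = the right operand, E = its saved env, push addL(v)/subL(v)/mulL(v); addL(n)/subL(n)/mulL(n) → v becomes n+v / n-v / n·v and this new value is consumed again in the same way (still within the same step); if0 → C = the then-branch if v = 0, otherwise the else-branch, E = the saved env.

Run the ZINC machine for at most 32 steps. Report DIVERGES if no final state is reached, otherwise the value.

step 0: [C=((λv. (if0 v then 9 else ((λw. -1) 5))) 3) | E=∅ | A=∅ | R=∅]
step 1: [C=3 | E=∅ | A=∅ | R=[app]]
step 2: [C=(λv. (if0 v then 9 else ((λw. -1) 5))) | E=∅ | A=[3] | R=∅]
step 3: [C=(if0 v then 9 else ((λw. -1) 5)) | E={v↦3} | A=∅ | R=∅]
step 4: [C=v | E={v↦3} | A=∅ | R=[if0]]
step 5: [C=((λw. -1) 5) | E={v↦3} | A=∅ | R=∅]
step 6: [C=5 | E={v↦3} | A=∅ | R=[app]]
step 7: [C=(λw. -1) | E={v↦3} | A=[5] | R=∅]
step 8: [C=-1 | E={w↦5, v↦3} | A=∅ | R=∅]
→ final value -1

Answer: -1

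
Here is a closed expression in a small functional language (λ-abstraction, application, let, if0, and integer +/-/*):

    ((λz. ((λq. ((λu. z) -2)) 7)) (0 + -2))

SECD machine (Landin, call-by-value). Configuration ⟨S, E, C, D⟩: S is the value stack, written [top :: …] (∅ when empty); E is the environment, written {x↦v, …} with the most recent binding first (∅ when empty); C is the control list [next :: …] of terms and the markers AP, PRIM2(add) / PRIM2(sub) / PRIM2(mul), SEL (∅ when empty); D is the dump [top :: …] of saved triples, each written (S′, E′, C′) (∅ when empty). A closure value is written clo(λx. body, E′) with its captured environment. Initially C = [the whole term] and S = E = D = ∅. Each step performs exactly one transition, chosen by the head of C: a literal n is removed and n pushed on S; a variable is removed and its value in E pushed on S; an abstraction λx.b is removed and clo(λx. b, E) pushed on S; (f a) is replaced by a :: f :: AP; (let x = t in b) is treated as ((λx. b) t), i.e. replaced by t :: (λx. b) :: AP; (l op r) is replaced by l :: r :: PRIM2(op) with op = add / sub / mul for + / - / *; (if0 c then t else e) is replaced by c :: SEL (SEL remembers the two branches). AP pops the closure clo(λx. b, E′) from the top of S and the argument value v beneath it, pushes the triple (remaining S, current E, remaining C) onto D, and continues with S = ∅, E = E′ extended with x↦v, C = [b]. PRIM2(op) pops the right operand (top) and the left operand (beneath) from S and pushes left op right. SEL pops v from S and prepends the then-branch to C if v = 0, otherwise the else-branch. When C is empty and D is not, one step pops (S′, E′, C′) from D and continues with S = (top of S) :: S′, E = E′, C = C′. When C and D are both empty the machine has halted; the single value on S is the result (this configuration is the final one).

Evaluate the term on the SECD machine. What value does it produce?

Answer: -2

Machine steps:
t=0: <S=∅, E=∅, C=[((λz. ((λq. ((λu. z) -2)) 7)) (0 + -2))], D=∅>
t=1: <S=∅, E=∅, C=[(0 + -2) :: (λz. ((λq. ((λu. z) -2)) 7)) :: AP], D=∅>
t=2: <S=∅, E=∅, C=[0 :: -2 :: PRIM2(add) :: (λz. ((λq. ((λu. z) -2)) 7)) :: AP], D=∅>
t=3: <S=[0], E=∅, C=[-2 :: PRIM2(add) :: (λz. ((λq. ((λu. z) -2)) 7)) :: AP], D=∅>
t=4: <S=[-2 :: 0], E=∅, C=[PRIM2(add) :: (λz. ((λq. ((λu. z) -2)) 7)) :: AP], D=∅>
t=5: <S=[-2], E=∅, C=[(λz. ((λq. ((λu. z) -2)) 7)) :: AP], D=∅>
t=6: <S=[clo(λz. ((λq. ((λu. z) -2)) 7), ∅) :: -2], E=∅, C=[AP], D=∅>
t=7: <S=∅, E={z↦-2}, C=[((λq. ((λu. z) -2)) 7)], D=[(∅, ∅, ∅)]>
t=8: <S=∅, E={z↦-2}, C=[7 :: (λq. ((λu. z) -2)) :: AP], D=[(∅, ∅, ∅)]>
t=9: <S=[7], E={z↦-2}, C=[(λq. ((λu. z) -2)) :: AP], D=[(∅, ∅, ∅)]>
t=10: <S=[clo(λq. ((λu. z) -2), {z↦-2}) :: 7], E={z↦-2}, C=[AP], D=[(∅, ∅, ∅)]>
t=11: <S=∅, E={q↦7, z↦-2}, C=[((λu. z) -2)], D=[(∅, {z↦-2}, ∅) :: (∅, ∅, ∅)]>
t=12: <S=∅, E={q↦7, z↦-2}, C=[-2 :: (λu. z) :: AP], D=[(∅, {z↦-2}, ∅) :: (∅, ∅, ∅)]>
t=13: <S=[-2], E={q↦7, z↦-2}, C=[(λu. z) :: AP], D=[(∅, {z↦-2}, ∅) :: (∅, ∅, ∅)]>
t=14: <S=[clo(λu. z, {q↦7, z↦-2}) :: -2], E={q↦7, z↦-2}, C=[AP], D=[(∅, {z↦-2}, ∅) :: (∅, ∅, ∅)]>
t=15: <S=∅, E={u↦-2, q↦7, z↦-2}, C=[z], D=[(∅, {q↦7, z↦-2}, ∅) :: (∅, {z↦-2}, ∅) :: (∅, ∅, ∅)]>
t=16: <S=[-2], E={u↦-2, q↦7, z↦-2}, C=∅, D=[(∅, {q↦7, z↦-2}, ∅) :: (∅, {z↦-2}, ∅) :: (∅, ∅, ∅)]>
t=17: <S=[-2], E={q↦7, z↦-2}, C=∅, D=[(∅, {z↦-2}, ∅) :: (∅, ∅, ∅)]>
t=18: <S=[-2], E={z↦-2}, C=∅, D=[(∅, ∅, ∅)]>
t=19: <S=[-2], E=∅, C=∅, D=∅>
→ final value -2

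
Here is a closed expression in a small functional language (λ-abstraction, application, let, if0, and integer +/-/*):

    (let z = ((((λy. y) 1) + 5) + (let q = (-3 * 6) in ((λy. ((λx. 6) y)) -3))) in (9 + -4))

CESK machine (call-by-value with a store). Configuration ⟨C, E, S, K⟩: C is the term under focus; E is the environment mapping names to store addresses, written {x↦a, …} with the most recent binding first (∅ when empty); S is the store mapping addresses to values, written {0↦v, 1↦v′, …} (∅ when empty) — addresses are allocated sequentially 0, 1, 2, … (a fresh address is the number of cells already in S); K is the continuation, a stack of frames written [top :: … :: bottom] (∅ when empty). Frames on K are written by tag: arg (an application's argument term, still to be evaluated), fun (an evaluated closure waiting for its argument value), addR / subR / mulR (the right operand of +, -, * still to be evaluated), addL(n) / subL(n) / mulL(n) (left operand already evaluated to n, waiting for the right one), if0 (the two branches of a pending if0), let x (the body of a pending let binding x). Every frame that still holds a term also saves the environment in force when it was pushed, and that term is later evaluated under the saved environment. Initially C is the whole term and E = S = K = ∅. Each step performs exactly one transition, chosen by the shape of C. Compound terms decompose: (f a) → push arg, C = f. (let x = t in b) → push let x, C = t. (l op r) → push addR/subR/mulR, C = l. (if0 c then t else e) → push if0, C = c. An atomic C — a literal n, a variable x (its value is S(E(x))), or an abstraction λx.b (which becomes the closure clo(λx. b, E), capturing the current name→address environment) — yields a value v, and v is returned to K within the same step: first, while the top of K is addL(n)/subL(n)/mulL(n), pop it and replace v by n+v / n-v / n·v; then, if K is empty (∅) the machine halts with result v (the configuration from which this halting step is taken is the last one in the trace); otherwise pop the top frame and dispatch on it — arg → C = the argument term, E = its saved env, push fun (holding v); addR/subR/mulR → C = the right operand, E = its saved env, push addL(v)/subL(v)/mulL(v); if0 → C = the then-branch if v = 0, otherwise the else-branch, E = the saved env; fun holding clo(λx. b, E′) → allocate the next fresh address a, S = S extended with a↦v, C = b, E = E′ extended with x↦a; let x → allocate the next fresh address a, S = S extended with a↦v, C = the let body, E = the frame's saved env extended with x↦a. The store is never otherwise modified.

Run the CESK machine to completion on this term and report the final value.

t=0: <C=(let z = ((((λy. y) 1) + 5) + (let q = (-3 * 6) in ((λy. ((λx. 6) y)) -3))) in (9 + -4)), E=∅, S=∅, K=∅>
t=1: <C=((((λy. y) 1) + 5) + (let q = (-3 * 6) in ((λy. ((λx. 6) y)) -3))), E=∅, S=∅, K=[let z]>
t=2: <C=(((λy. y) 1) + 5), E=∅, S=∅, K=[addR :: let z]>
t=3: <C=((λy. y) 1), E=∅, S=∅, K=[addR :: addR :: let z]>
t=4: <C=(λy. y), E=∅, S=∅, K=[arg :: addR :: addR :: let z]>
t=5: <C=1, E=∅, S=∅, K=[fun :: addR :: addR :: let z]>
t=6: <C=y, E={y↦0}, S={0↦1}, K=[addR :: addR :: let z]>
t=7: <C=5, E=∅, S={0↦1}, K=[addL(1) :: addR :: let z]>
t=8: <C=(let q = (-3 * 6) in ((λy. ((λx. 6) y)) -3)), E=∅, S={0↦1}, K=[addL(6) :: let z]>
t=9: <C=(-3 * 6), E=∅, S={0↦1}, K=[let q :: addL(6) :: let z]>
t=10: <C=-3, E=∅, S={0↦1}, K=[mulR :: let q :: addL(6) :: let z]>
t=11: <C=6, E=∅, S={0↦1}, K=[mulL(-3) :: let q :: addL(6) :: let z]>
t=12: <C=((λy. ((λx. 6) y)) -3), E={q↦1}, S={0↦1, 1↦-18}, K=[addL(6) :: let z]>
t=13: <C=(λy. ((λx. 6) y)), E={q↦1}, S={0↦1, 1↦-18}, K=[arg :: addL(6) :: let z]>
t=14: <C=-3, E={q↦1}, S={0↦1, 1↦-18}, K=[fun :: addL(6) :: let z]>
t=15: <C=((λx. 6) y), E={y↦2, q↦1}, S={0↦1, 1↦-18, 2↦-3}, K=[addL(6) :: let z]>
t=16: <C=(λx. 6), E={y↦2, q↦1}, S={0↦1, 1↦-18, 2↦-3}, K=[arg :: addL(6) :: let z]>
t=17: <C=y, E={y↦2, q↦1}, S={0↦1, 1↦-18, 2↦-3}, K=[fun :: addL(6) :: let z]>
t=18: <C=6, E={x↦3, y↦2, q↦1}, S={0↦1, 1↦-18, 2↦-3, 3↦-3}, K=[addL(6) :: let z]>
t=19: <C=(9 + -4), E={z↦4}, S={0↦1, 1↦-18, 2↦-3, 3↦-3, 4↦12}, K=∅>
t=20: <C=9, E={z↦4}, S={0↦1, 1↦-18, 2↦-3, 3↦-3, 4↦12}, K=[addR]>
t=21: <C=-4, E={z↦4}, S={0↦1, 1↦-18, 2↦-3, 3↦-3, 4↦12}, K=[addL(9)]>
→ final value 5

Answer: 5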